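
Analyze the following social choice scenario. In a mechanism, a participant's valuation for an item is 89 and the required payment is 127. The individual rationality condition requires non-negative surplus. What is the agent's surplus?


Step 1: Surplus = value - payment = 89 - 127 = -38
Step 2: IR is violated (surplus < 0)

-38


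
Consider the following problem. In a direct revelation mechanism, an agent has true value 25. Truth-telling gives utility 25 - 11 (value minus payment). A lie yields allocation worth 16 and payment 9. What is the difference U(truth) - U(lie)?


Step 1: U(truth) = value - payment = 25 - 11 = 14
Step 2: U(lie) = allocation - payment = 16 - 9 = 7
Step 3: IC gap = 14 - 7 = 7

7


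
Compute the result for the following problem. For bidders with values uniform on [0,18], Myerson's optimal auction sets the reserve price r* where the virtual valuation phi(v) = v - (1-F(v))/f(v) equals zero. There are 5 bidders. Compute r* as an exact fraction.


Step 1: For U[0,18], F(v) = v/18 and f(v) = 1/18
Step 2: phi(v) = v - (1 - v/18)/(1/18) = v - (18 - v) = 2v - 18
Step 3: Set phi(r*) = 0: 2r* - 18 = 0
Step 4: r* = 18/2 = 9 (the number of bidders n = 5 does not enter)

9


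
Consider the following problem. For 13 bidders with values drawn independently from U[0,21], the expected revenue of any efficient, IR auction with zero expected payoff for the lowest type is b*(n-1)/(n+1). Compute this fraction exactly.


Step 1: By Revenue Equivalence, expected revenue = b*(n-1)/(n+1)
Step 2: Substituting n = 13, b = 21
Step 3: Revenue = 21*(13-1)/(13+1) = 21*12/14
Step 4: Revenue = 252/14 = 18

18


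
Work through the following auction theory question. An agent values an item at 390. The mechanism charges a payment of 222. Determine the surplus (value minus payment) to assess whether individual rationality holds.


Step 1: Surplus = value - payment = 390 - 222 = 168
Step 2: IR is satisfied (surplus >= 0)

168


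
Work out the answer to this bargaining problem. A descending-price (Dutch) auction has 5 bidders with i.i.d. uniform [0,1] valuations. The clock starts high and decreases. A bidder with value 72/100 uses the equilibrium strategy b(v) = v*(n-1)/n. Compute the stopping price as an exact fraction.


Step 1: Dutch auctions are strategically equivalent to first-price auctions
Step 2: The equilibrium bid is b(v) = v*(n-1)/n
Step 3: b = 18/25 * 4/5
Step 4: b = 72/125

72/125


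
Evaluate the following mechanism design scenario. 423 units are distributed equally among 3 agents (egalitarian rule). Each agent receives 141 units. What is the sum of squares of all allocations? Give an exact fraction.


Step 1: Each agent's share = 423/3 = 141
Step 2: Square of each share = (141)^2 = 19881
Step 3: Sum of squares = 3 * 19881 = 59643

59643


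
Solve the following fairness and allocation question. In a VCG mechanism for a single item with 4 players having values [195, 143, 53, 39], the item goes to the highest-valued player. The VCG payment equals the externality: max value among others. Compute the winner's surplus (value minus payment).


Step 1: The winner is the agent with the highest value: agent 0 with value 195
Step 2: Values of other agents: [143, 53, 39]
Step 3: VCG payment = max of others' values = 143
Step 4: Surplus = 195 - 143 = 52

52


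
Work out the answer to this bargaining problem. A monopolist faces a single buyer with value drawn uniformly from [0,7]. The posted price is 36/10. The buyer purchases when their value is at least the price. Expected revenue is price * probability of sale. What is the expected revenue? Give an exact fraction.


Step 1: Posted price r = 18/5, value support [0,7]
Step 2: P(v >= r) = (7 - 18/5)/7 = 17/35
Step 3: Expected revenue = r * P(v >= r) = 18/5 * 17/35
Step 4: Revenue = 306/175

306/175


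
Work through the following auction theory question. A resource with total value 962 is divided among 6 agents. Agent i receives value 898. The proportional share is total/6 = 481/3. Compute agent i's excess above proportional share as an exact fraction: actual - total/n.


Step 1: Proportional share = 962/6 = 481/3
Step 2: Agent's actual allocation = 898
Step 3: Excess = 898 - 481/3 = 2213/3

2213/3


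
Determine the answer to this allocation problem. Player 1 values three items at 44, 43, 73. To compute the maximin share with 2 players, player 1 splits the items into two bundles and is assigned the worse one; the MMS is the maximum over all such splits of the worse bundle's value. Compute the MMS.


Step 1: Item values = 44, 43, 73
Step 2: Enumerate all 2-bundle partitions and take the smaller bundle:
  Partition 1: {44} vs {43,73} -> bundles 44, 116; min = 44
  Partition 2: {43} vs {44,73} -> bundles 43, 117; min = 43
  Partition 3: {73} vs {44,43} -> bundles 73, 87; min = 73
Step 3: MMS = max(44, 43, 73) = 73

73


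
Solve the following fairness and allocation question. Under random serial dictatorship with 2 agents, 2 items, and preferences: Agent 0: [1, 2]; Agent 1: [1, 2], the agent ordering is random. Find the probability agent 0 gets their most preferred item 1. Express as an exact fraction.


Step 1: Agent 0 wants item 1
Step 2: There are 2 possible orderings of agents
Step 3: In 1 orderings, agent 0 gets item 1
Step 4: Probability = 1/2

1/2


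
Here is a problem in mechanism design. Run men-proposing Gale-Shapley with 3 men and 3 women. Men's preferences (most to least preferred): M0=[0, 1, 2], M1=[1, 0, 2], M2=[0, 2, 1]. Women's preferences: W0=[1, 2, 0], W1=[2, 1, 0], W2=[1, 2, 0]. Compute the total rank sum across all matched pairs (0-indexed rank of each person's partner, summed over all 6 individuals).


Step 1: Run Gale-Shapley (men propose, women hold best offer):
  M0 proposes to W0; she accepts
  M1 proposes to W1; she accepts
  M2 proposes to W0; she switches from M0
  M0 proposes to W1; rejected
  M0 proposes to W2; she accepts
Step 2: Final matching: W0-M2, W1-M1, W2-M0
Step 3: 0-indexed ranks (man's rank of his match, then woman's): 0 + 1 + 0 + 1 + 2 + 2
Step 4: Total rank sum = 6

6


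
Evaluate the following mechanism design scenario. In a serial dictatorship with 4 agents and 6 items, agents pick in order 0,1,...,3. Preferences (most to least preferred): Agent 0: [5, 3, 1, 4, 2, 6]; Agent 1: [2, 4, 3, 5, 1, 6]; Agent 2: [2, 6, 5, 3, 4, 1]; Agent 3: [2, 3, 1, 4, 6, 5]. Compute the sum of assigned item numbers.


Step 1: Agent 0 picks item 5
Step 2: Agent 1 picks item 2
Step 3: Agent 2 picks item 6
Step 4: Agent 3 picks item 3
Step 5: Sum = 5 + 2 + 6 + 3 = 16

16


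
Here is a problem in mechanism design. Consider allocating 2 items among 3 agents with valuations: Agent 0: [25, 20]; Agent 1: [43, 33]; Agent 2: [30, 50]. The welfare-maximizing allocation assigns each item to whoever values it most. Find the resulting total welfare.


Step 1: For each item, find the maximum value among all agents.
Step 2: Item 0 -> Agent 1 (value 43)
Step 3: Item 1 -> Agent 2 (value 50)
Step 4: Total welfare = 43 + 50 = 93

93


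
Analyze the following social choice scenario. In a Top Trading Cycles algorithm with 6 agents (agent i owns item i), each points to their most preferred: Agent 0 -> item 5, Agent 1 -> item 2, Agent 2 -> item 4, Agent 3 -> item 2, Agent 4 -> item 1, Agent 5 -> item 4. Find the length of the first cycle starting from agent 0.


Step 1: Trace the pointer graph from agent 0: 0 -> 5 -> 4 -> 1 -> 2 -> 4
Step 2: A cycle is detected when we revisit agent 4
Step 3: The cycle is: 4 -> 1 -> 2 -> 4
Step 4: Cycle length = 3

3


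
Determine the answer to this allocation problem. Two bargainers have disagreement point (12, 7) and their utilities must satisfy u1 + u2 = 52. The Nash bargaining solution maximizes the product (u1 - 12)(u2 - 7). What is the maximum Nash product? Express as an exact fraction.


Step 1: The Nash solution splits surplus symmetrically above the disagreement point
Step 2: u1 = (total + d1 - d2)/2 = (52 + 12 - 7)/2 = 57/2
Step 3: u2 = (total - d1 + d2)/2 = (52 - 12 + 7)/2 = 47/2
Step 4: Nash product = (57/2 - 12) * (47/2 - 7)
Step 5: = 33/2 * 33/2 = 1089/4

1089/4


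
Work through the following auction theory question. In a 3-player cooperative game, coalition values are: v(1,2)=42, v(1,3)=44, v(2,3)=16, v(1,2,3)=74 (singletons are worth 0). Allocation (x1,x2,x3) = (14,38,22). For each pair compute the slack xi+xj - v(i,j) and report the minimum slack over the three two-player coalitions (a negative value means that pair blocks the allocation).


Step 1: Slack for coalition (1,2): x1+x2 - v12 = 52 - 42 = 10
Step 2: Slack for coalition (1,3): x1+x3 - v13 = 36 - 44 = -8
Step 3: Slack for coalition (2,3): x2+x3 - v23 = 60 - 16 = 44
Step 4: Minimum slack = min(10, -8, 44) = -8, attained by (1,3); coalition (1,3) can block (slack < 0), so the allocation is not in the core

-8


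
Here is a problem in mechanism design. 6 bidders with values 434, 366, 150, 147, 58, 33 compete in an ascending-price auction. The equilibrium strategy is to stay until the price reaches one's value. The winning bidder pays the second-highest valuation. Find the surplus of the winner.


Step 1: Identify the highest value: 434
Step 2: Identify the second-highest value: 366
Step 3: The final price = second-highest value = 366
Step 4: Surplus = 434 - 366 = 68

68


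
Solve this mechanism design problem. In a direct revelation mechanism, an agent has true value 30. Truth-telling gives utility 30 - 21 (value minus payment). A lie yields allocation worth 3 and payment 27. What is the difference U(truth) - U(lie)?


Step 1: U(truth) = value - payment = 30 - 21 = 9
Step 2: U(lie) = allocation - payment = 3 - 27 = -24
Step 3: IC gap = 9 - (-24) = 33

33


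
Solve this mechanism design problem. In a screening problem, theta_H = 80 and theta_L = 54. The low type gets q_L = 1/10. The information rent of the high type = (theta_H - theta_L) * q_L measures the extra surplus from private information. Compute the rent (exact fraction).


Step 1: theta_H - theta_L = 80 - 54 = 26
Step 2: Information rent = (theta_H - theta_L) * q_L
Step 3: = 26 * 1/10
Step 4: = 13/5

13/5


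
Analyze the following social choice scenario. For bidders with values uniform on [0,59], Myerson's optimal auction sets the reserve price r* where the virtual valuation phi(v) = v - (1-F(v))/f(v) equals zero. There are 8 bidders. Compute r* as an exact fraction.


Step 1: For U[0,59], F(v) = v/59 and f(v) = 1/59
Step 2: phi(v) = v - (1 - v/59)/(1/59) = v - (59 - v) = 2v - 59
Step 3: Set phi(r*) = 0: 2r* - 59 = 0
Step 4: r* = 59/2 (the number of bidders n = 8 does not enter)

59/2


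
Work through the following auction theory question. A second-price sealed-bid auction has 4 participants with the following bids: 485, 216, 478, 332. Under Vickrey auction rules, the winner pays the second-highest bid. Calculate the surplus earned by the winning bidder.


Step 1: Sort bids in descending order: 485, 478, 332, 216
Step 2: The winning bid is the highest: 485
Step 3: The payment equals the second-highest bid: 478
Step 4: Surplus = winner's bid - payment = 485 - 478 = 7

7


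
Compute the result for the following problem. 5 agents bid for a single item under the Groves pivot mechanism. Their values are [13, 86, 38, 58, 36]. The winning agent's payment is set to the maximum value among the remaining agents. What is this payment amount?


Step 1: The efficient winner is agent 1 with value 86
Step 2: Other agents' values: [13, 38, 58, 36]
Step 3: Pivot payment = max(others) = 58
Step 4: The winner pays 58

58


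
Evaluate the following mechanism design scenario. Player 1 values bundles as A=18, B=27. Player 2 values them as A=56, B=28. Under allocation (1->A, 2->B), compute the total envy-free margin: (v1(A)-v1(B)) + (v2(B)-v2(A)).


Step 1: Player 1's margin = v1(A) - v1(B) = 18 - 27 = -9
Step 2: Player 2's margin = v2(B) - v2(A) = 28 - 56 = -28
Step 3: Total margin = -9 + -28 = -37

-37


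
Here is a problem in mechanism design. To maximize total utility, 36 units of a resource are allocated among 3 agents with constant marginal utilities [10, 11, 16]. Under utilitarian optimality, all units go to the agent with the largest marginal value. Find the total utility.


Step 1: The marginal utilities are [10, 11, 16]
Step 2: The highest marginal utility is 16
Step 3: All 36 units go to that agent
Step 4: Total utility = 16 * 36 = 576

576


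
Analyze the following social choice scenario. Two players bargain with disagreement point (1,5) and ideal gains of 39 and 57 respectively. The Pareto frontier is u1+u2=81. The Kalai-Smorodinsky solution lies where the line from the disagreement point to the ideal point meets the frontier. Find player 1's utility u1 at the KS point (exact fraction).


Step 1: At the KS point, (u1-d1)/r1 = (u2-d2)/r2 = t and u1+u2 = 81
Step 2: u1 = d1 + r1*t and u2 = d2 + r2*t, so (d1 + r1*t) + (d2 + r2*t) = 81
Step 3: t = (81 - 1 - 5)/(39 + 57) = 75/96 = 25/32
Step 4: u1 = d1 + r1*t = 1 + 39 * 25/32 = 1007/32
Step 5: (Check: u2 = d2 + r2*t = 1585/32; u1+u2 = 1007/32 + 1585/32 = 81, on the frontier.)

1007/32


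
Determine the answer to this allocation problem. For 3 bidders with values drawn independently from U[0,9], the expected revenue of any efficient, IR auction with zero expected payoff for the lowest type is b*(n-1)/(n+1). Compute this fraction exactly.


Step 1: By Revenue Equivalence, expected revenue = b*(n-1)/(n+1)
Step 2: Substituting n = 3, b = 9
Step 3: Revenue = 9*(3-1)/(3+1) = 9*2/4
Step 4: Revenue = 18/4 = 9/2

9/2


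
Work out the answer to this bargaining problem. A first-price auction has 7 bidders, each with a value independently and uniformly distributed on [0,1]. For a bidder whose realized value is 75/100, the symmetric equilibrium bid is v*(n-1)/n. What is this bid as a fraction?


Step 1: The symmetric BNE bidding function is b(v) = v * (n-1) / n
Step 2: Substitute v = 3/4 and n = 7
Step 3: b = 3/4 * 6/7
Step 4: b = 9/14

9/14


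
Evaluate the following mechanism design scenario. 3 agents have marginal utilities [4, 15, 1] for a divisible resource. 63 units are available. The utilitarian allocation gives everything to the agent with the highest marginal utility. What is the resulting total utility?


Step 1: The marginal utilities are [4, 15, 1]
Step 2: The highest marginal utility is 15
Step 3: All 63 units go to that agent
Step 4: Total utility = 15 * 63 = 945

945


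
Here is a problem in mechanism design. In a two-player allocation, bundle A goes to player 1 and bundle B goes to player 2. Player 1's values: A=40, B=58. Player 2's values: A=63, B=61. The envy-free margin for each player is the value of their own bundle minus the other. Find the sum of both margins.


Step 1: Player 1's margin = v1(A) - v1(B) = 40 - 58 = -18
Step 2: Player 2's margin = v2(B) - v2(A) = 61 - 63 = -2
Step 3: Total margin = -18 + -2 = -20

-20


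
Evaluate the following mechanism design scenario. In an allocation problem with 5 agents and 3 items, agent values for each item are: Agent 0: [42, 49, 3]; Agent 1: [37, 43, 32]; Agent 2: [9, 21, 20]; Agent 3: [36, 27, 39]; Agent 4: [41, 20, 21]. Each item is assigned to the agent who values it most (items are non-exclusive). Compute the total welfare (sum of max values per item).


Step 1: For each item, find the maximum value among all agents.
Step 2: Item 0 -> Agent 0 (value 42)
Step 3: Item 1 -> Agent 0 (value 49)
Step 4: Item 2 -> Agent 3 (value 39)
Step 5: Total welfare = 42 + 49 + 39 = 130

130


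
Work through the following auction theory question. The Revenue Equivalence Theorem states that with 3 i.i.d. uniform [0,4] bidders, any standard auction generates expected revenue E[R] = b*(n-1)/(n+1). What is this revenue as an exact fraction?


Step 1: By Revenue Equivalence, expected revenue = b*(n-1)/(n+1)
Step 2: Substituting n = 3, b = 4
Step 3: Revenue = 4*(3-1)/(3+1) = 4*2/4
Step 4: Revenue = 8/4 = 2

2


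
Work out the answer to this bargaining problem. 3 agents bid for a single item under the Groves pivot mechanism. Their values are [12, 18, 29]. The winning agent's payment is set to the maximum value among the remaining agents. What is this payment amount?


Step 1: The efficient winner is agent 2 with value 29
Step 2: Other agents' values: [12, 18]
Step 3: Pivot payment = max(others) = 18
Step 4: The winner pays 18

18


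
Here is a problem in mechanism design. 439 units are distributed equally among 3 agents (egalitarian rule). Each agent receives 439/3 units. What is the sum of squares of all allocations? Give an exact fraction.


Step 1: Each agent's share = 439/3
Step 2: Square of each share = (439/3)^2 = 192721/9
Step 3: Sum of squares = 3 * 192721/9 = 192721/3

192721/3


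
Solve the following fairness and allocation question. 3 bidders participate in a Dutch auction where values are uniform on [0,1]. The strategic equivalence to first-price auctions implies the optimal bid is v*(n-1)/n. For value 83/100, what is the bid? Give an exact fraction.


Step 1: Dutch auctions are strategically equivalent to first-price auctions
Step 2: The equilibrium bid is b(v) = v*(n-1)/n
Step 3: b = 83/100 * 2/3
Step 4: b = 83/150

83/150


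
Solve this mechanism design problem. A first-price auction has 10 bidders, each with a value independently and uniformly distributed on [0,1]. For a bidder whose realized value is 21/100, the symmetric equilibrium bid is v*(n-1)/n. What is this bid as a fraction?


Step 1: The symmetric BNE bidding function is b(v) = v * (n-1) / n
Step 2: Substitute v = 21/100 and n = 10
Step 3: b = 21/100 * 9/10
Step 4: b = 189/1000

189/1000


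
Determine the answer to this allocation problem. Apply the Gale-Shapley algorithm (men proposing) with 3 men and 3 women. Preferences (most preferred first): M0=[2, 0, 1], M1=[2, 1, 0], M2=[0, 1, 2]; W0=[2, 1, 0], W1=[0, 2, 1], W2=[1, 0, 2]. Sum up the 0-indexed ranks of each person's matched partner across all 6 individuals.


Step 1: Run Gale-Shapley (men propose, women hold best offer):
  M0 proposes to W2; she accepts
  M1 proposes to W2; she switches from M0
  M2 proposes to W0; she accepts
  M0 proposes to W0; rejected
  M0 proposes to W1; she accepts
Step 2: Final matching: W0-M2, W1-M0, W2-M1
Step 3: 0-indexed ranks (man's rank of his match, then woman's): 0 + 0 + 2 + 0 + 0 + 0
Step 4: Total rank sum = 2

2


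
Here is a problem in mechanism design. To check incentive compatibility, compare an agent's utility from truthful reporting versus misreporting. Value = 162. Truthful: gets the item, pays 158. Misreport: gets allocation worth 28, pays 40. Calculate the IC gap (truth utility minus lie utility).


Step 1: U(truth) = value - payment = 162 - 158 = 4
Step 2: U(lie) = allocation - payment = 28 - 40 = -12
Step 3: IC gap = 4 - (-12) = 16

16


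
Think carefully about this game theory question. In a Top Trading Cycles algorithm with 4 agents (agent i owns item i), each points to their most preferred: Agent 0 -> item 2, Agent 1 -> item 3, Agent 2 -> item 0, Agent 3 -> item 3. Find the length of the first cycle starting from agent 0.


Step 1: Trace the pointer graph from agent 0: 0 -> 2 -> 0
Step 2: A cycle is detected when we revisit agent 0
Step 3: The cycle is: 0 -> 2 -> 0
Step 4: Cycle length = 2

2


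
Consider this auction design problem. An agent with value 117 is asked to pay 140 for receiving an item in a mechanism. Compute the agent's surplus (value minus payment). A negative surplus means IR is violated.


Step 1: Surplus = value - payment = 117 - 140 = -23
Step 2: IR is violated (surplus < 0)

-23


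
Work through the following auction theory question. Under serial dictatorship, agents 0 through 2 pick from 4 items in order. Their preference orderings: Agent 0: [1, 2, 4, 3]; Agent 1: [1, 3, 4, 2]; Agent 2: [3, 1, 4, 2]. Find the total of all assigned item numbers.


Step 1: Agent 0 picks item 1
Step 2: Agent 1 picks item 3
Step 3: Agent 2 picks item 4
Step 4: Sum = 1 + 3 + 4 = 8

8


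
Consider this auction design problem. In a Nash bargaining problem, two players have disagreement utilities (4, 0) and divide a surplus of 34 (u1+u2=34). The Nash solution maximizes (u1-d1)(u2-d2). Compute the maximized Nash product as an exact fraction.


Step 1: The Nash solution splits surplus symmetrically above the disagreement point
Step 2: u1 = (total + d1 - d2)/2 = (34 + 4 - 0)/2 = 19
Step 3: u2 = (total - d1 + d2)/2 = (34 - 4 + 0)/2 = 15
Step 4: Nash product = (19 - 4) * (15 - 0)
Step 5: = 15 * 15 = 225

225


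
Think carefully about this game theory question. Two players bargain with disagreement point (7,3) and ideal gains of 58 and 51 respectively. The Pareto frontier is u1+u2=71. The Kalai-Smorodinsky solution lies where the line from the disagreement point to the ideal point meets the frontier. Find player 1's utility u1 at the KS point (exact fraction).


Step 1: At the KS point, (u1-d1)/r1 = (u2-d2)/r2 = t and u1+u2 = 71
Step 2: u1 = d1 + r1*t and u2 = d2 + r2*t, so (d1 + r1*t) + (d2 + r2*t) = 71
Step 3: t = (71 - 7 - 3)/(58 + 51) = 61/109
Step 4: u1 = d1 + r1*t = 7 + 58 * 61/109 = 4301/109
Step 5: (Check: u2 = d2 + r2*t = 3438/109; u1+u2 = 4301/109 + 3438/109 = 71, on the frontier.)

4301/109


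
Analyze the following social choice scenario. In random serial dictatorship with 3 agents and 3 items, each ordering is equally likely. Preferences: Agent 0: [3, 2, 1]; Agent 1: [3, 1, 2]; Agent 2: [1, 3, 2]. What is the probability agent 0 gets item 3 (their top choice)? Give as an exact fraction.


Step 1: Agent 0 wants item 3
Step 2: There are 6 possible orderings of agents
Step 3: In 3 orderings, agent 0 gets item 3
Step 4: Probability = 3/6 = 1/2

1/2


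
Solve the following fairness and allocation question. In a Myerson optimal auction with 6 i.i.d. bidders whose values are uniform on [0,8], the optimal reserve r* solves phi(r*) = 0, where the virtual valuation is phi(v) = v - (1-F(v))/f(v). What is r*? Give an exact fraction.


Step 1: For U[0,8], F(v) = v/8 and f(v) = 1/8
Step 2: phi(v) = v - (1 - v/8)/(1/8) = v - (8 - v) = 2v - 8
Step 3: Set phi(r*) = 0: 2r* - 8 = 0
Step 4: r* = 8/2 = 4 (the number of bidders n = 6 does not enter)

4


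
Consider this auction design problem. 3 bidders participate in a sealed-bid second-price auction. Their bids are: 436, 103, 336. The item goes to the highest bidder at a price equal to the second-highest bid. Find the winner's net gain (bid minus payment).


Step 1: Sort bids in descending order: 436, 336, 103
Step 2: The winning bid is the highest: 436
Step 3: The payment equals the second-highest bid: 336
Step 4: Surplus = winner's bid - payment = 436 - 336 = 100

100


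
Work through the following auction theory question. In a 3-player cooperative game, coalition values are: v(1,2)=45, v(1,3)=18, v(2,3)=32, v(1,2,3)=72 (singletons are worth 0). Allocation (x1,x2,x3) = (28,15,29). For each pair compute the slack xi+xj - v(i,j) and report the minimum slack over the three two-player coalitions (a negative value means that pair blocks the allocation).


Step 1: Slack for coalition (1,2): x1+x2 - v12 = 43 - 45 = -2
Step 2: Slack for coalition (1,3): x1+x3 - v13 = 57 - 18 = 39
Step 3: Slack for coalition (2,3): x2+x3 - v23 = 44 - 32 = 12
Step 4: Minimum slack = min(-2, 39, 12) = -2, attained by (1,2); coalition (1,2) can block (slack < 0), so the allocation is not in the core

-2


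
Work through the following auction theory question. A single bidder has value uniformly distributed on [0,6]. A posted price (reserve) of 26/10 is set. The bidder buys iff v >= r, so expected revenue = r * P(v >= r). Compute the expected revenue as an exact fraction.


Step 1: Posted price r = 13/5, value support [0,6]
Step 2: P(v >= r) = (6 - 13/5)/6 = 17/30
Step 3: Expected revenue = r * P(v >= r) = 13/5 * 17/30
Step 4: Revenue = 221/150

221/150


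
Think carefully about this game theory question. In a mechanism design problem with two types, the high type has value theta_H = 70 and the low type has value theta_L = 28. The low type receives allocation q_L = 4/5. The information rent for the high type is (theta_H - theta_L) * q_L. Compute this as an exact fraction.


Step 1: theta_H - theta_L = 70 - 28 = 42
Step 2: Information rent = (theta_H - theta_L) * q_L
Step 3: = 42 * 4/5
Step 4: = 168/5

168/5


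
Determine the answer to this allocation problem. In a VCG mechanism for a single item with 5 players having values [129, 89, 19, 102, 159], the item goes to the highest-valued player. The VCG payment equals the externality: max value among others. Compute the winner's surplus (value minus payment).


Step 1: The winner is the agent with the highest value: agent 4 with value 159
Step 2: Values of other agents: [129, 89, 19, 102]
Step 3: VCG payment = max of others' values = 129
Step 4: Surplus = 159 - 129 = 30

30


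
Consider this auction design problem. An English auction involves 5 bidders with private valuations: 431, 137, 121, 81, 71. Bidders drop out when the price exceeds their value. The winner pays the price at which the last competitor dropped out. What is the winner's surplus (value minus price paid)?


Step 1: Identify the highest value: 431
Step 2: Identify the second-highest value: 137
Step 3: The final price = second-highest value = 137
Step 4: Surplus = 431 - 137 = 294

294


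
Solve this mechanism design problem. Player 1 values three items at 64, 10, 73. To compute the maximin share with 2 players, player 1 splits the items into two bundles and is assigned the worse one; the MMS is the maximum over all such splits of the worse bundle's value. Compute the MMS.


Step 1: Item values = 64, 10, 73
Step 2: Enumerate all 2-bundle partitions and take the smaller bundle:
  Partition 1: {64} vs {10,73} -> bundles 64, 83; min = 64
  Partition 2: {10} vs {64,73} -> bundles 10, 137; min = 10
  Partition 3: {73} vs {64,10} -> bundles 73, 74; min = 73
Step 3: MMS = max(64, 10, 73) = 73

73


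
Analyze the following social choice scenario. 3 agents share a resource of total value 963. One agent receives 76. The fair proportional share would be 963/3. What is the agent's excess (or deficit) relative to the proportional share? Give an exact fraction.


Step 1: Proportional share = 963/3 = 321
Step 2: Agent's actual allocation = 76
Step 3: Excess = 76 - 321 = -245

-245


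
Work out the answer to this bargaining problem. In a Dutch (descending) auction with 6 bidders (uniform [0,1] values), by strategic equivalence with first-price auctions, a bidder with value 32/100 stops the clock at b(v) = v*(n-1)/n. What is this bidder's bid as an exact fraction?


Step 1: Dutch auctions are strategically equivalent to first-price auctions
Step 2: The equilibrium bid is b(v) = v*(n-1)/n
Step 3: b = 8/25 * 5/6
Step 4: b = 4/15

4/15


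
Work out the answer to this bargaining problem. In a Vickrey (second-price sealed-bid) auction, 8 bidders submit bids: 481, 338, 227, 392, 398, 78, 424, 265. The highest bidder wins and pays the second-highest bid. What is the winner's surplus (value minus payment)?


Step 1: Sort bids in descending order: 481, 424, 398, 392, 338, 265, 227, 78
Step 2: The winning bid is the highest: 481
Step 3: The payment equals the second-highest bid: 424
Step 4: Surplus = winner's bid - payment = 481 - 424 = 57

57


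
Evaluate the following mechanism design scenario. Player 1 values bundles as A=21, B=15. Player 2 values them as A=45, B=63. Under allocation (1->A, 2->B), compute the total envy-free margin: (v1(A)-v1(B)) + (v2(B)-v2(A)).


Step 1: Player 1's margin = v1(A) - v1(B) = 21 - 15 = 6
Step 2: Player 2's margin = v2(B) - v2(A) = 63 - 45 = 18
Step 3: Total margin = 6 + 18 = 24

24


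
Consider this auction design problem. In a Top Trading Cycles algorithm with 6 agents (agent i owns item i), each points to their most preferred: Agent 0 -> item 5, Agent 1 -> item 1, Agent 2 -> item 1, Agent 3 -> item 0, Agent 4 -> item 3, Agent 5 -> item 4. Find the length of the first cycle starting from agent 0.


Step 1: Trace the pointer graph from agent 0: 0 -> 5 -> 4 -> 3 -> 0
Step 2: A cycle is detected when we revisit agent 0
Step 3: The cycle is: 0 -> 5 -> 4 -> 3 -> 0
Step 4: Cycle length = 4

4


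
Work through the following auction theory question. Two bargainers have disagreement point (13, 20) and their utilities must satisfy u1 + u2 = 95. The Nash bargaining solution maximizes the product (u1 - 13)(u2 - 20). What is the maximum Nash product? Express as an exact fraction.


Step 1: The Nash solution splits surplus symmetrically above the disagreement point
Step 2: u1 = (total + d1 - d2)/2 = (95 + 13 - 20)/2 = 44
Step 3: u2 = (total - d1 + d2)/2 = (95 - 13 + 20)/2 = 51
Step 4: Nash product = (44 - 13) * (51 - 20)
Step 5: = 31 * 31 = 961

961


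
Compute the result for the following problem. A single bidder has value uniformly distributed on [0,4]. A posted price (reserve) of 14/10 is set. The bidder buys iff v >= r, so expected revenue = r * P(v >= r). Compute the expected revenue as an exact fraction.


Step 1: Posted price r = 7/5, value support [0,4]
Step 2: P(v >= r) = (4 - 7/5)/4 = 13/20
Step 3: Expected revenue = r * P(v >= r) = 7/5 * 13/20
Step 4: Revenue = 91/100

91/100


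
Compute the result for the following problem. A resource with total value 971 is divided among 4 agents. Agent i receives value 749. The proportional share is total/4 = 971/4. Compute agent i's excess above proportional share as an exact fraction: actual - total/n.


Step 1: Proportional share = 971/4
Step 2: Agent's actual allocation = 749
Step 3: Excess = 749 - 971/4 = 2025/4

2025/4


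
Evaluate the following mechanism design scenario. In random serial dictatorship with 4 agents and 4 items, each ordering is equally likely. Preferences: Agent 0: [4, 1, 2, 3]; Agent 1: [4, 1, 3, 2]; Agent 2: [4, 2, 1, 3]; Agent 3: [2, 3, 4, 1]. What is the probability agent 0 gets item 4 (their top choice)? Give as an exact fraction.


Step 1: Agent 0 wants item 4
Step 2: There are 24 possible orderings of agents
Step 3: In 8 orderings, agent 0 gets item 4
Step 4: Probability = 8/24 = 1/3

1/3


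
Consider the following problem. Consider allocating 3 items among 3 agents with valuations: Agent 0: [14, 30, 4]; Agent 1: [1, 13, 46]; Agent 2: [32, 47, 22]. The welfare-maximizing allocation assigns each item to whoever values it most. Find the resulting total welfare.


Step 1: For each item, find the maximum value among all agents.
Step 2: Item 0 -> Agent 2 (value 32)
Step 3: Item 1 -> Agent 2 (value 47)
Step 4: Item 2 -> Agent 1 (value 46)
Step 5: Total welfare = 32 + 47 + 46 = 125

125


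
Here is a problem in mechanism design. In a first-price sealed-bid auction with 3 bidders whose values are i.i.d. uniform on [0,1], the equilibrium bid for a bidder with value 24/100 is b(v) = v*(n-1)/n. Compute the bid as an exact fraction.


Step 1: The symmetric BNE bidding function is b(v) = v * (n-1) / n
Step 2: Substitute v = 6/25 and n = 3
Step 3: b = 6/25 * 2/3
Step 4: b = 4/25

4/25


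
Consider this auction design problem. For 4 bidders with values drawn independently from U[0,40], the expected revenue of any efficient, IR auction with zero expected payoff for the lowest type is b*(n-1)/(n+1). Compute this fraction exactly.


Step 1: By Revenue Equivalence, expected revenue = b*(n-1)/(n+1)
Step 2: Substituting n = 4, b = 40
Step 3: Revenue = 40*(4-1)/(4+1) = 40*3/5
Step 4: Revenue = 120/5 = 24

24


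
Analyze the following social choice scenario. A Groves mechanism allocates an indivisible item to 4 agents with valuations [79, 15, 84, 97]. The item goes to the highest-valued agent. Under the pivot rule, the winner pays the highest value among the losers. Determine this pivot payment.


Step 1: The efficient winner is agent 3 with value 97
Step 2: Other agents' values: [79, 15, 84]
Step 3: Pivot payment = max(others) = 84
Step 4: The winner pays 84

84


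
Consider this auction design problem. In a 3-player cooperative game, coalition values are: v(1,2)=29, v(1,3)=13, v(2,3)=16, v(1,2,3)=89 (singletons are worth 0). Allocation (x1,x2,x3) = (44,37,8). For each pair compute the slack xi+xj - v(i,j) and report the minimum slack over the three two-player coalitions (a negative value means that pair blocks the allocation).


Step 1: Slack for coalition (1,2): x1+x2 - v12 = 81 - 29 = 52
Step 2: Slack for coalition (1,3): x1+x3 - v13 = 52 - 13 = 39
Step 3: Slack for coalition (2,3): x2+x3 - v23 = 45 - 16 = 29
Step 4: Minimum slack = min(52, 39, 29) = 29, attained by (2,3); no pair can gain by deviating, so the allocation is in the core

29


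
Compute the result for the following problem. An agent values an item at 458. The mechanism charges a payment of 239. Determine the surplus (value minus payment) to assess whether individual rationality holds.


Step 1: Surplus = value - payment = 458 - 239 = 219
Step 2: IR is satisfied (surplus >= 0)

219


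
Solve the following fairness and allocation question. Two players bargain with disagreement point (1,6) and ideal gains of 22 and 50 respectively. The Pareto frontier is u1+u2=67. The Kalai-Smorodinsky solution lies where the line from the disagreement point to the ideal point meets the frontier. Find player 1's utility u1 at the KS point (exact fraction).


Step 1: At the KS point, (u1-d1)/r1 = (u2-d2)/r2 = t and u1+u2 = 67
Step 2: u1 = d1 + r1*t and u2 = d2 + r2*t, so (d1 + r1*t) + (d2 + r2*t) = 67
Step 3: t = (67 - 1 - 6)/(22 + 50) = 60/72 = 5/6
Step 4: u1 = d1 + r1*t = 1 + 22 * 5/6 = 58/3
Step 5: (Check: u2 = d2 + r2*t = 143/3; u1+u2 = 58/3 + 143/3 = 67, on the frontier.)

58/3


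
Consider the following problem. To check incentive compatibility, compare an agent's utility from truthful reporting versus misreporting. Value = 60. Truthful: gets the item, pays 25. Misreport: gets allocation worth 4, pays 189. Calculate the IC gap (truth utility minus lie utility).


Step 1: U(truth) = value - payment = 60 - 25 = 35
Step 2: U(lie) = allocation - payment = 4 - 189 = -185
Step 3: IC gap = 35 - (-185) = 220

220


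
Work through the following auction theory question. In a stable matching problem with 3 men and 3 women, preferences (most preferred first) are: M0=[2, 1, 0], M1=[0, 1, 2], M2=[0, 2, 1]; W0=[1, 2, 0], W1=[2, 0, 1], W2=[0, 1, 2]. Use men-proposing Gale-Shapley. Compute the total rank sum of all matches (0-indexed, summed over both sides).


Step 1: Run Gale-Shapley (men propose, women hold best offer):
  M0 proposes to W2; she accepts
  M1 proposes to W0; she accepts
  M2 proposes to W0; rejected
  M2 proposes to W2; rejected
  M2 proposes to W1; she accepts
Step 2: Final matching: W0-M1, W1-M2, W2-M0
Step 3: 0-indexed ranks (man's rank of his match, then woman's): 0 + 0 + 2 + 0 + 0 + 0
Step 4: Total rank sum = 2

2


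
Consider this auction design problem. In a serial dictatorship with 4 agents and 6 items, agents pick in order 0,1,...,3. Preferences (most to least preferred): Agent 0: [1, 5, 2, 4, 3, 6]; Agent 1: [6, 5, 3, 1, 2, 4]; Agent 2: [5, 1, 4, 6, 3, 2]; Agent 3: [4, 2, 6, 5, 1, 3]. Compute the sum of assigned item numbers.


Step 1: Agent 0 picks item 1
Step 2: Agent 1 picks item 6
Step 3: Agent 2 picks item 5
Step 4: Agent 3 picks item 4
Step 5: Sum = 1 + 6 + 5 + 4 = 16

16


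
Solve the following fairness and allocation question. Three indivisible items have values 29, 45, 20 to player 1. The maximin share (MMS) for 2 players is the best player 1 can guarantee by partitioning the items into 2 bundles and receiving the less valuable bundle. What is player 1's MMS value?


Step 1: Item values = 29, 45, 20
Step 2: Enumerate all 2-bundle partitions and take the smaller bundle:
  Partition 1: {29} vs {45,20} -> bundles 29, 65; min = 29
  Partition 2: {45} vs {29,20} -> bundles 45, 49; min = 45
  Partition 3: {20} vs {29,45} -> bundles 20, 74; min = 20
Step 3: MMS = max(29, 45, 20) = 45

45


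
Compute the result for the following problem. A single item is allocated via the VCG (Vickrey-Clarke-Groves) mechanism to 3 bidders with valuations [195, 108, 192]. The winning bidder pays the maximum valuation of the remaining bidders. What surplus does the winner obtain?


Step 1: The winner is the agent with the highest value: agent 0 with value 195
Step 2: Values of other agents: [108, 192]
Step 3: VCG payment = max of others' values = 192
Step 4: Surplus = 195 - 192 = 3

3


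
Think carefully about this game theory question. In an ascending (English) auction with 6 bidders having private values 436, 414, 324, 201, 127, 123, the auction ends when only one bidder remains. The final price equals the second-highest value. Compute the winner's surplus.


Step 1: Identify the highest value: 436
Step 2: Identify the second-highest value: 414
Step 3: The final price = second-highest value = 414
Step 4: Surplus = 436 - 414 = 22

22


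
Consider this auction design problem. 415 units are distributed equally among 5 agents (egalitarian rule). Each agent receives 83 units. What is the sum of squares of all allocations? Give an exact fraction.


Step 1: Each agent's share = 415/5 = 83
Step 2: Square of each share = (83)^2 = 6889
Step 3: Sum of squares = 5 * 6889 = 34445

34445


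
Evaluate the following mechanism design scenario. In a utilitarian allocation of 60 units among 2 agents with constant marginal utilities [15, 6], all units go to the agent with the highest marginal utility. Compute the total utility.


Step 1: The marginal utilities are [15, 6]
Step 2: The highest marginal utility is 15
Step 3: All 60 units go to that agent
Step 4: Total utility = 15 * 60 = 900

900


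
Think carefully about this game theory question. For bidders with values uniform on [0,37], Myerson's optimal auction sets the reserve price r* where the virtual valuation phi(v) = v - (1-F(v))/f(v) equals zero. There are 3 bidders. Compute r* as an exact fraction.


Step 1: For U[0,37], F(v) = v/37 and f(v) = 1/37
Step 2: phi(v) = v - (1 - v/37)/(1/37) = v - (37 - v) = 2v - 37
Step 3: Set phi(r*) = 0: 2r* - 37 = 0
Step 4: r* = 37/2 (the number of bidders n = 3 does not enter)

37/2


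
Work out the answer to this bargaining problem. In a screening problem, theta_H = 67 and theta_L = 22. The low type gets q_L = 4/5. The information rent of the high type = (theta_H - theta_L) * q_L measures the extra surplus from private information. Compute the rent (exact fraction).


Step 1: theta_H - theta_L = 67 - 22 = 45
Step 2: Information rent = (theta_H - theta_L) * q_L
Step 3: = 45 * 4/5
Step 4: = 36

36


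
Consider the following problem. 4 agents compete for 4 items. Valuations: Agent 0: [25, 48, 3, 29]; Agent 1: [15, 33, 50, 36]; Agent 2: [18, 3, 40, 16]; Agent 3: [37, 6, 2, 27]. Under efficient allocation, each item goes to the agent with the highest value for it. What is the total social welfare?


Step 1: For each item, find the maximum value among all agents.
Step 2: Item 0 -> Agent 3 (value 37)
Step 3: Item 1 -> Agent 0 (value 48)
Step 4: Item 2 -> Agent 1 (value 50)
Step 5: Item 3 -> Agent 1 (value 36)
Step 6: Total welfare = 37 + 48 + 50 + 36 = 171

171


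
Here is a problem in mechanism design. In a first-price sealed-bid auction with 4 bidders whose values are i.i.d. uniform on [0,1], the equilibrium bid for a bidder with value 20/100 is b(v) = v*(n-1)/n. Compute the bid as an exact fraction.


Step 1: The symmetric BNE bidding function is b(v) = v * (n-1) / n
Step 2: Substitute v = 1/5 and n = 4
Step 3: b = 1/5 * 3/4
Step 4: b = 3/20

3/20


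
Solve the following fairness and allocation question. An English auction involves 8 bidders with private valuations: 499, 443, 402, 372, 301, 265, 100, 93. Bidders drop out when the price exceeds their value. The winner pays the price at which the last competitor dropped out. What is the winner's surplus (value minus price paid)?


Step 1: Identify the highest value: 499
Step 2: Identify the second-highest value: 443
Step 3: The final price = second-highest value = 443
Step 4: Surplus = 499 - 443 = 56

56
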